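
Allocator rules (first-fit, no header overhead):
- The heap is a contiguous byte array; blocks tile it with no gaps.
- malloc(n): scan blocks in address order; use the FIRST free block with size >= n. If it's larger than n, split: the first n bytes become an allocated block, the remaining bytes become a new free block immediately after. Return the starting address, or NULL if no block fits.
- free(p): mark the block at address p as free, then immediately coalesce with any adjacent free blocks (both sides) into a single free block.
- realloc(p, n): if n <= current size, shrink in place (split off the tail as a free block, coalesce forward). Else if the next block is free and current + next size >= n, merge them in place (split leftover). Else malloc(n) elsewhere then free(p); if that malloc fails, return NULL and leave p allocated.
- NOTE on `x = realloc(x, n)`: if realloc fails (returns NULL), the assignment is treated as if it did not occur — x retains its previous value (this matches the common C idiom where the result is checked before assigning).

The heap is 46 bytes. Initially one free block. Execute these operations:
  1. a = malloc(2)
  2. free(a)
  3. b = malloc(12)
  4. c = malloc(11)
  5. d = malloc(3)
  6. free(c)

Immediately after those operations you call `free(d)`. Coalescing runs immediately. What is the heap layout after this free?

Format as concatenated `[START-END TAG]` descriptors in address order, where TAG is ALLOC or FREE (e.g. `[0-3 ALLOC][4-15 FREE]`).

Op 1: a = malloc(2) -> a = 0; heap: [0-1 ALLOC][2-45 FREE]
Op 2: free(a) -> (freed a); heap: [0-45 FREE]
Op 3: b = malloc(12) -> b = 0; heap: [0-11 ALLOC][12-45 FREE]
Op 4: c = malloc(11) -> c = 12; heap: [0-11 ALLOC][12-22 ALLOC][23-45 FREE]
Op 5: d = malloc(3) -> d = 23; heap: [0-11 ALLOC][12-22 ALLOC][23-25 ALLOC][26-45 FREE]
Op 6: free(c) -> (freed c); heap: [0-11 ALLOC][12-22 FREE][23-25 ALLOC][26-45 FREE]
free(d): d = 23 -> block [23-25 ALLOC]; mark free, coalesce with adjacent free neighbors -> [0-11 ALLOC][12-45 FREE]

Answer: [0-11 ALLOC][12-45 FREE]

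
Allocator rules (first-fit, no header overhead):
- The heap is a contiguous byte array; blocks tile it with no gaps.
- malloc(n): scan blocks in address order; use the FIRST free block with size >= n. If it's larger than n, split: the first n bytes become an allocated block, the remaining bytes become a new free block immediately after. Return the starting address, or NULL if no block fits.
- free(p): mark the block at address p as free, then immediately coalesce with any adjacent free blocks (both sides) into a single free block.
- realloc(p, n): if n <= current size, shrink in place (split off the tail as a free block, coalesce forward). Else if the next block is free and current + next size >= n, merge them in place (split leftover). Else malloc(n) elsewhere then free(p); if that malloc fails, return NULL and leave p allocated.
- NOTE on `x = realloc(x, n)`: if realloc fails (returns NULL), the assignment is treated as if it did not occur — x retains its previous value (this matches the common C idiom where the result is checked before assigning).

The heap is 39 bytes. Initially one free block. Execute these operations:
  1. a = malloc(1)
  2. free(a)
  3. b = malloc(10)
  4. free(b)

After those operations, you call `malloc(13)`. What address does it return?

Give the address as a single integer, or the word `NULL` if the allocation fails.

Op 1: a = malloc(1) -> a = 0; heap: [0-0 ALLOC][1-38 FREE]
Op 2: free(a) -> (freed a); heap: [0-38 FREE]
Op 3: b = malloc(10) -> b = 0; heap: [0-9 ALLOC][10-38 FREE]
Op 4: free(b) -> (freed b); heap: [0-38 FREE]
malloc(13): first-fit scan over [0-38 FREE] -> 0

Answer: 0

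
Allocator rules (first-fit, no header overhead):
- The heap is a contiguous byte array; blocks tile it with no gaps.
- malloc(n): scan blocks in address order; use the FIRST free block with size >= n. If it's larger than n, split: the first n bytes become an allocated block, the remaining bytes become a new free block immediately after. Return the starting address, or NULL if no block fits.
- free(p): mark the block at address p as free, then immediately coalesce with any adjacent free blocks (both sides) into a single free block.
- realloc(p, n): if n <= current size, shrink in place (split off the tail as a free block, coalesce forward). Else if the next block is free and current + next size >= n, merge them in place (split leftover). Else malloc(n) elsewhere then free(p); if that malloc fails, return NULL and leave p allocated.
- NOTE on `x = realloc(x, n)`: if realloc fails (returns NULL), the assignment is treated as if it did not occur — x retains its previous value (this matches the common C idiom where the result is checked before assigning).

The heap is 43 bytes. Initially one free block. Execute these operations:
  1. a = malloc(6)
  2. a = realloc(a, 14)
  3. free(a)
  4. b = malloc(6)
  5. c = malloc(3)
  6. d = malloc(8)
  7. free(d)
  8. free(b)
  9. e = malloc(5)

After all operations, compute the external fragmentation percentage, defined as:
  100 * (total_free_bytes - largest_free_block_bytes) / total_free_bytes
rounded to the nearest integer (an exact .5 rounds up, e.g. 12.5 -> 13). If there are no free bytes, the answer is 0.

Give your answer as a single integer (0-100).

Op 1: a = malloc(6) -> a = 0; heap: [0-5 ALLOC][6-42 FREE]
Op 2: a = realloc(a, 14) -> a = 0; heap: [0-13 ALLOC][14-42 FREE]
Op 3: free(a) -> (freed a); heap: [0-42 FREE]
Op 4: b = malloc(6) -> b = 0; heap: [0-5 ALLOC][6-42 FREE]
Op 5: c = malloc(3) -> c = 6; heap: [0-5 ALLOC][6-8 ALLOC][9-42 FREE]
Op 6: d = malloc(8) -> d = 9; heap: [0-5 ALLOC][6-8 ALLOC][9-16 ALLOC][17-42 FREE]
Op 7: free(d) -> (freed d); heap: [0-5 ALLOC][6-8 ALLOC][9-42 FREE]
Op 8: free(b) -> (freed b); heap: [0-5 FREE][6-8 ALLOC][9-42 FREE]
Op 9: e = malloc(5) -> e = 0; heap: [0-4 ALLOC][5-5 FREE][6-8 ALLOC][9-42 FREE]
Free blocks: [1 34] total_free=35 largest=34 -> 100*(35-34)/35 = 100/35 ≈ 2.857 -> rounds to 3

Answer: 3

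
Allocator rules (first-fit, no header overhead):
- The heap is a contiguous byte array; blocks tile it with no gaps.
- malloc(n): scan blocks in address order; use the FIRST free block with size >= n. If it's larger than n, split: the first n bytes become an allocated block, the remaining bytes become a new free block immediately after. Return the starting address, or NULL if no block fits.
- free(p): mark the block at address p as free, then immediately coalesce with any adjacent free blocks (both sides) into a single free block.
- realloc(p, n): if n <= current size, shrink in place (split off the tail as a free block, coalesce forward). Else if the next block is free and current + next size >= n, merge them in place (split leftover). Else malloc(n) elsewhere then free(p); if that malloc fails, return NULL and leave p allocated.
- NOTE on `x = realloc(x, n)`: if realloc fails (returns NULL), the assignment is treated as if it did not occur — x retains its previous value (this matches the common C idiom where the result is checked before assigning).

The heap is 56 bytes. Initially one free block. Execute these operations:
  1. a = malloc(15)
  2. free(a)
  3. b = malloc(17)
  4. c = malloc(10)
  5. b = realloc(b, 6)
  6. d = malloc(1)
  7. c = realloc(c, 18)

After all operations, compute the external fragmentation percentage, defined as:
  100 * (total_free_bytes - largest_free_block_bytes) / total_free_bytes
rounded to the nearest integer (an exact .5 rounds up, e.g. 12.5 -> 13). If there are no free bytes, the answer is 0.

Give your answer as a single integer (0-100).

Answer: 32

Derivation:
Op 1: a = malloc(15) -> a = 0; heap: [0-14 ALLOC][15-55 FREE]
Op 2: free(a) -> (freed a); heap: [0-55 FREE]
Op 3: b = malloc(17) -> b = 0; heap: [0-16 ALLOC][17-55 FREE]
Op 4: c = malloc(10) -> c = 17; heap: [0-16 ALLOC][17-26 ALLOC][27-55 FREE]
Op 5: b = realloc(b, 6) -> b = 0; heap: [0-5 ALLOC][6-16 FREE][17-26 ALLOC][27-55 FREE]
Op 6: d = malloc(1) -> d = 6; heap: [0-5 ALLOC][6-6 ALLOC][7-16 FREE][17-26 ALLOC][27-55 FREE]
Op 7: c = realloc(c, 18) -> c = 17; heap: [0-5 ALLOC][6-6 ALLOC][7-16 FREE][17-34 ALLOC][35-55 FREE]
Free blocks: [10 21] total_free=31 largest=21 -> 100*(31-21)/31 = 1000/31 ≈ 32.258 -> rounds to 32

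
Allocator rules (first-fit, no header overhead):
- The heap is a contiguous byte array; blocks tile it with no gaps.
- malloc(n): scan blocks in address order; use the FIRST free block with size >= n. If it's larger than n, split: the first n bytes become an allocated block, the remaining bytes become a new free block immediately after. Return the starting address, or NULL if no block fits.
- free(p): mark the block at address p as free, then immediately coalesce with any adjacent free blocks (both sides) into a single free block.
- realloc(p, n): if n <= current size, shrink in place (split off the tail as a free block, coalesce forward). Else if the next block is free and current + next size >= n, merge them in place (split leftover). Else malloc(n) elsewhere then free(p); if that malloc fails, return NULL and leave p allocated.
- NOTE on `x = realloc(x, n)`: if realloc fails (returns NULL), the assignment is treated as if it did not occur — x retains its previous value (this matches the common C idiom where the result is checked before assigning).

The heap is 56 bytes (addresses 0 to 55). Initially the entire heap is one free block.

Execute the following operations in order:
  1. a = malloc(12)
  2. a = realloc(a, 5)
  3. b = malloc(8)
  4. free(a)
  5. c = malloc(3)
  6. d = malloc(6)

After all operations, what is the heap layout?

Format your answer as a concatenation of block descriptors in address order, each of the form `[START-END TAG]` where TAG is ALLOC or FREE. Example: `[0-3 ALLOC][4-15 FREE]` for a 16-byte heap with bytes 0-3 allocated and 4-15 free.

Op 1: a = malloc(12) -> a = 0; heap: [0-11 ALLOC][12-55 FREE]
Op 2: a = realloc(a, 5) -> a = 0; heap: [0-4 ALLOC][5-55 FREE]
Op 3: b = malloc(8) -> b = 5; heap: [0-4 ALLOC][5-12 ALLOC][13-55 FREE]
Op 4: free(a) -> (freed a); heap: [0-4 FREE][5-12 ALLOC][13-55 FREE]
Op 5: c = malloc(3) -> c = 0; heap: [0-2 ALLOC][3-4 FREE][5-12 ALLOC][13-55 FREE]
Op 6: d = malloc(6) -> d = 13; heap: [0-2 ALLOC][3-4 FREE][5-12 ALLOC][13-18 ALLOC][19-55 FREE]

Answer: [0-2 ALLOC][3-4 FREE][5-12 ALLOC][13-18 ALLOC][19-55 FREE]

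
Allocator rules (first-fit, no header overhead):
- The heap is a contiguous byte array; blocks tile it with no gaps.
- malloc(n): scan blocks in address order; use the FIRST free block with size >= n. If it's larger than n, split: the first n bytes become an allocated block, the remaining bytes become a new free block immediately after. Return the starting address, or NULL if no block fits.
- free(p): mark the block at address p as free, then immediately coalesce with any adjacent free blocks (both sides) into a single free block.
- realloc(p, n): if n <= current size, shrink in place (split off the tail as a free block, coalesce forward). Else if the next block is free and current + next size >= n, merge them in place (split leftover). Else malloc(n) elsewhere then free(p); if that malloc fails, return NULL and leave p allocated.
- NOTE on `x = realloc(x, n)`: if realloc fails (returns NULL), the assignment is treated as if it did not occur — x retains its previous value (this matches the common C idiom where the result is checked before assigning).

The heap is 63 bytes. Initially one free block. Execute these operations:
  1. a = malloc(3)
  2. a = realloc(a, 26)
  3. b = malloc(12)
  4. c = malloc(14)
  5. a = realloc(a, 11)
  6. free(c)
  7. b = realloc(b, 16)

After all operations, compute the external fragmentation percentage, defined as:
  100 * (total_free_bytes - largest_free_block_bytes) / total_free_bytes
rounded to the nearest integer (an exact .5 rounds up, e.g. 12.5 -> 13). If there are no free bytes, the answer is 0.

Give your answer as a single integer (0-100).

Op 1: a = malloc(3) -> a = 0; heap: [0-2 ALLOC][3-62 FREE]
Op 2: a = realloc(a, 26) -> a = 0; heap: [0-25 ALLOC][26-62 FREE]
Op 3: b = malloc(12) -> b = 26; heap: [0-25 ALLOC][26-37 ALLOC][38-62 FREE]
Op 4: c = malloc(14) -> c = 38; heap: [0-25 ALLOC][26-37 ALLOC][38-51 ALLOC][52-62 FREE]
Op 5: a = realloc(a, 11) -> a = 0; heap: [0-10 ALLOC][11-25 FREE][26-37 ALLOC][38-51 ALLOC][52-62 FREE]
Op 6: free(c) -> (freed c); heap: [0-10 ALLOC][11-25 FREE][26-37 ALLOC][38-62 FREE]
Op 7: b = realloc(b, 16) -> b = 26; heap: [0-10 ALLOC][11-25 FREE][26-41 ALLOC][42-62 FREE]
Free blocks: [15 21] total_free=36 largest=21 -> 100*(36-21)/36 = 1500/36 ≈ 41.667 -> rounds to 42

Answer: 42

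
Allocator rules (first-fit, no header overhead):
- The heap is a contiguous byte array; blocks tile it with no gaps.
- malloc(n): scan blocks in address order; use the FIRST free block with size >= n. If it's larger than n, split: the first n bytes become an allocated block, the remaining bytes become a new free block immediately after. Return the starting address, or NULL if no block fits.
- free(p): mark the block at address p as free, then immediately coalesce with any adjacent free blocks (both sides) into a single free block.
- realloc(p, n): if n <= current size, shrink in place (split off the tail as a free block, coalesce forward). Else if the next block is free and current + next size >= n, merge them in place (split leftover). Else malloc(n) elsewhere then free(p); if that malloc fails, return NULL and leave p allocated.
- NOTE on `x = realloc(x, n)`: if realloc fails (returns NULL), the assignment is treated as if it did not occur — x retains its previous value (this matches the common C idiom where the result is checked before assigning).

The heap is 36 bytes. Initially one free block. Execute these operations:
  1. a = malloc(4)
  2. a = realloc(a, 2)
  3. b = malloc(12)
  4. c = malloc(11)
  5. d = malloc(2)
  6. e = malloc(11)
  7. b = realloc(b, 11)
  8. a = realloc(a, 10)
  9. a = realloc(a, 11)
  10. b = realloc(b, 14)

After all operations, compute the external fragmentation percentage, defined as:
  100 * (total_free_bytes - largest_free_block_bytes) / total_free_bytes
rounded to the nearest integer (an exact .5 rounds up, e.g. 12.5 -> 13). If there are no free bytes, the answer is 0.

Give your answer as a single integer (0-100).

Answer: 10

Derivation:
Op 1: a = malloc(4) -> a = 0; heap: [0-3 ALLOC][4-35 FREE]
Op 2: a = realloc(a, 2) -> a = 0; heap: [0-1 ALLOC][2-35 FREE]
Op 3: b = malloc(12) -> b = 2; heap: [0-1 ALLOC][2-13 ALLOC][14-35 FREE]
Op 4: c = malloc(11) -> c = 14; heap: [0-1 ALLOC][2-13 ALLOC][14-24 ALLOC][25-35 FREE]
Op 5: d = malloc(2) -> d = 25; heap: [0-1 ALLOC][2-13 ALLOC][14-24 ALLOC][25-26 ALLOC][27-35 FREE]
Op 6: e = malloc(11) -> e = NULL; heap: [0-1 ALLOC][2-13 ALLOC][14-24 ALLOC][25-26 ALLOC][27-35 FREE]
Op 7: b = realloc(b, 11) -> b = 2; heap: [0-1 ALLOC][2-12 ALLOC][13-13 FREE][14-24 ALLOC][25-26 ALLOC][27-35 FREE]
Op 8: a = realloc(a, 10) -> NULL (a unchanged); heap: [0-1 ALLOC][2-12 ALLOC][13-13 FREE][14-24 ALLOC][25-26 ALLOC][27-35 FREE]
Op 9: a = realloc(a, 11) -> NULL (a unchanged); heap: [0-1 ALLOC][2-12 ALLOC][13-13 FREE][14-24 ALLOC][25-26 ALLOC][27-35 FREE]
Op 10: b = realloc(b, 14) -> NULL (b unchanged); heap: [0-1 ALLOC][2-12 ALLOC][13-13 FREE][14-24 ALLOC][25-26 ALLOC][27-35 FREE]
Free blocks: [1 9] total_free=10 largest=9 -> 100*(10-9)/10 = 100/10 = 10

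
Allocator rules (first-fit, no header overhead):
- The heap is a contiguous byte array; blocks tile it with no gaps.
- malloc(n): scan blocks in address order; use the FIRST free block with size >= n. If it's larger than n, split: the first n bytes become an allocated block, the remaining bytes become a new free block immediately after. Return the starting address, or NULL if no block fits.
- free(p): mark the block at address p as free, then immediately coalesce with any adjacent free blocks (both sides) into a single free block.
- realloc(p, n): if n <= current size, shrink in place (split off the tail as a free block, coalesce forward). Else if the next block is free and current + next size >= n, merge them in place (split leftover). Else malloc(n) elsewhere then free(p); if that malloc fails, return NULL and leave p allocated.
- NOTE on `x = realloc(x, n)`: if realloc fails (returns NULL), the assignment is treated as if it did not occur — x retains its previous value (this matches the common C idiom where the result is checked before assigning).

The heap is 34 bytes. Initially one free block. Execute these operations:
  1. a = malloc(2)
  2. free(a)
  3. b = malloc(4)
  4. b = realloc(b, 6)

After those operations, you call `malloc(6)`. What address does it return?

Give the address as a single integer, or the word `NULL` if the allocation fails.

Answer: 6

Derivation:
Op 1: a = malloc(2) -> a = 0; heap: [0-1 ALLOC][2-33 FREE]
Op 2: free(a) -> (freed a); heap: [0-33 FREE]
Op 3: b = malloc(4) -> b = 0; heap: [0-3 ALLOC][4-33 FREE]
Op 4: b = realloc(b, 6) -> b = 0; heap: [0-5 ALLOC][6-33 FREE]
malloc(6): first-fit scan over [0-5 ALLOC][6-33 FREE] -> 6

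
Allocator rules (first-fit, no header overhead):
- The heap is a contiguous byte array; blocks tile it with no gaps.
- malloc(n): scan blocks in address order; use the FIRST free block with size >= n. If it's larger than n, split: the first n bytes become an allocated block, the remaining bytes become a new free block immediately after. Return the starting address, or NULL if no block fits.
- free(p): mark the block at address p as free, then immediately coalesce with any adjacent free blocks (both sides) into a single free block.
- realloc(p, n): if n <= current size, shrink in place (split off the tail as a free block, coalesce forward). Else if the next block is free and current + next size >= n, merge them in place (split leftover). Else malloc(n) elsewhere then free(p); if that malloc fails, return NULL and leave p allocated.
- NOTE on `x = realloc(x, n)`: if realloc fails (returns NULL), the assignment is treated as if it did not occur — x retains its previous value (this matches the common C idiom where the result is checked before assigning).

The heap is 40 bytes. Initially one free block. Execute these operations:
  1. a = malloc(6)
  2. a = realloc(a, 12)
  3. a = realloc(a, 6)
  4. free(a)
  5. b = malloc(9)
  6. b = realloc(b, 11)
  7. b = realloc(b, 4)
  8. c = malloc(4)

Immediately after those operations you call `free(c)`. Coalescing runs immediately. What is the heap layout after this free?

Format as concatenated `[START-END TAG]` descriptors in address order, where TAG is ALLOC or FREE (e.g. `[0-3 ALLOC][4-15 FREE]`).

Answer: [0-3 ALLOC][4-39 FREE]

Derivation:
Op 1: a = malloc(6) -> a = 0; heap: [0-5 ALLOC][6-39 FREE]
Op 2: a = realloc(a, 12) -> a = 0; heap: [0-11 ALLOC][12-39 FREE]
Op 3: a = realloc(a, 6) -> a = 0; heap: [0-5 ALLOC][6-39 FREE]
Op 4: free(a) -> (freed a); heap: [0-39 FREE]
Op 5: b = malloc(9) -> b = 0; heap: [0-8 ALLOC][9-39 FREE]
Op 6: b = realloc(b, 11) -> b = 0; heap: [0-10 ALLOC][11-39 FREE]
Op 7: b = realloc(b, 4) -> b = 0; heap: [0-3 ALLOC][4-39 FREE]
Op 8: c = malloc(4) -> c = 4; heap: [0-3 ALLOC][4-7 ALLOC][8-39 FREE]
free(c): c = 4 -> block [4-7 ALLOC]; mark free, coalesce with adjacent free neighbors -> [0-3 ALLOC][4-39 FREE]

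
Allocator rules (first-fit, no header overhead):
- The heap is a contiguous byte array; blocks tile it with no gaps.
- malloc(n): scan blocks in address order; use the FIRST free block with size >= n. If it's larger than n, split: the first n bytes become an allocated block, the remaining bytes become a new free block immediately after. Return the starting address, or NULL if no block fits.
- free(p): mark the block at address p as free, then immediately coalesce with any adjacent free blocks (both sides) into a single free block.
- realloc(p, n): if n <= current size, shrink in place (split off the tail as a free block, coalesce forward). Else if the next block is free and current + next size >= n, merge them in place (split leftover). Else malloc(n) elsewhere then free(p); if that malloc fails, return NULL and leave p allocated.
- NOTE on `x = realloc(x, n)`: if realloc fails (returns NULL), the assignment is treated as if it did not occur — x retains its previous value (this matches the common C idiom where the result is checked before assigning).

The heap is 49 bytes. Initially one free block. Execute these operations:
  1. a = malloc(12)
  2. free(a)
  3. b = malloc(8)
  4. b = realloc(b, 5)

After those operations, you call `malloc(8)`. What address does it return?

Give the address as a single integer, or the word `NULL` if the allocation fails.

Answer: 5

Derivation:
Op 1: a = malloc(12) -> a = 0; heap: [0-11 ALLOC][12-48 FREE]
Op 2: free(a) -> (freed a); heap: [0-48 FREE]
Op 3: b = malloc(8) -> b = 0; heap: [0-7 ALLOC][8-48 FREE]
Op 4: b = realloc(b, 5) -> b = 0; heap: [0-4 ALLOC][5-48 FREE]
malloc(8): first-fit scan over [0-4 ALLOC][5-48 FREE] -> 5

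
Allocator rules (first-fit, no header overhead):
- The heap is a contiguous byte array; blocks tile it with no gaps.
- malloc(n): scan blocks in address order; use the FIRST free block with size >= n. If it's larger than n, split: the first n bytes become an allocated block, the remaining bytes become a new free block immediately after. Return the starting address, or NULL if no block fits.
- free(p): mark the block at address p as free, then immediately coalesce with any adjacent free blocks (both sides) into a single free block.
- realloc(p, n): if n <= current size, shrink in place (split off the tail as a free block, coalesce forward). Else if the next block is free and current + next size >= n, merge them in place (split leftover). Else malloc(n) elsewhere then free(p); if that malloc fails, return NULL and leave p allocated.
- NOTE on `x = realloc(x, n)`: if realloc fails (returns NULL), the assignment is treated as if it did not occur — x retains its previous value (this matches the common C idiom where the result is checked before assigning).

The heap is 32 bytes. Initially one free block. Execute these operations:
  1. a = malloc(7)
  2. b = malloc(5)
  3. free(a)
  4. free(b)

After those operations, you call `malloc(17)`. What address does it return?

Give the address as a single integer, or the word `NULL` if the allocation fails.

Answer: 0

Derivation:
Op 1: a = malloc(7) -> a = 0; heap: [0-6 ALLOC][7-31 FREE]
Op 2: b = malloc(5) -> b = 7; heap: [0-6 ALLOC][7-11 ALLOC][12-31 FREE]
Op 3: free(a) -> (freed a); heap: [0-6 FREE][7-11 ALLOC][12-31 FREE]
Op 4: free(b) -> (freed b); heap: [0-31 FREE]
malloc(17): first-fit scan over [0-31 FREE] -> 0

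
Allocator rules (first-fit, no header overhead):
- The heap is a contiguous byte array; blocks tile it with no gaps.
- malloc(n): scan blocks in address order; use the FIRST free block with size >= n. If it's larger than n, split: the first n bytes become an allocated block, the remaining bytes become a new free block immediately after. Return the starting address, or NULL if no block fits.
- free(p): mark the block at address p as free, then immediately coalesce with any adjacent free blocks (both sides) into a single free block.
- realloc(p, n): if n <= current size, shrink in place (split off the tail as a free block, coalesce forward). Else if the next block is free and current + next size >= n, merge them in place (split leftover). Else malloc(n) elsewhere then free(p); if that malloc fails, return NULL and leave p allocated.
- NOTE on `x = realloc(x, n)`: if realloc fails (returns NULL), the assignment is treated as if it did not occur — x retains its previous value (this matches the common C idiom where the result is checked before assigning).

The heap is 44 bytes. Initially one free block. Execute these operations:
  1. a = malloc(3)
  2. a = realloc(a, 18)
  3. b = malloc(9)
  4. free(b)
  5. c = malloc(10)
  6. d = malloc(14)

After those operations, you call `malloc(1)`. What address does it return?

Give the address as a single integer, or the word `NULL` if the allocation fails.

Op 1: a = malloc(3) -> a = 0; heap: [0-2 ALLOC][3-43 FREE]
Op 2: a = realloc(a, 18) -> a = 0; heap: [0-17 ALLOC][18-43 FREE]
Op 3: b = malloc(9) -> b = 18; heap: [0-17 ALLOC][18-26 ALLOC][27-43 FREE]
Op 4: free(b) -> (freed b); heap: [0-17 ALLOC][18-43 FREE]
Op 5: c = malloc(10) -> c = 18; heap: [0-17 ALLOC][18-27 ALLOC][28-43 FREE]
Op 6: d = malloc(14) -> d = 28; heap: [0-17 ALLOC][18-27 ALLOC][28-41 ALLOC][42-43 FREE]
malloc(1): first-fit scan over [0-17 ALLOC][18-27 ALLOC][28-41 ALLOC][42-43 FREE] -> 42

Answer: 42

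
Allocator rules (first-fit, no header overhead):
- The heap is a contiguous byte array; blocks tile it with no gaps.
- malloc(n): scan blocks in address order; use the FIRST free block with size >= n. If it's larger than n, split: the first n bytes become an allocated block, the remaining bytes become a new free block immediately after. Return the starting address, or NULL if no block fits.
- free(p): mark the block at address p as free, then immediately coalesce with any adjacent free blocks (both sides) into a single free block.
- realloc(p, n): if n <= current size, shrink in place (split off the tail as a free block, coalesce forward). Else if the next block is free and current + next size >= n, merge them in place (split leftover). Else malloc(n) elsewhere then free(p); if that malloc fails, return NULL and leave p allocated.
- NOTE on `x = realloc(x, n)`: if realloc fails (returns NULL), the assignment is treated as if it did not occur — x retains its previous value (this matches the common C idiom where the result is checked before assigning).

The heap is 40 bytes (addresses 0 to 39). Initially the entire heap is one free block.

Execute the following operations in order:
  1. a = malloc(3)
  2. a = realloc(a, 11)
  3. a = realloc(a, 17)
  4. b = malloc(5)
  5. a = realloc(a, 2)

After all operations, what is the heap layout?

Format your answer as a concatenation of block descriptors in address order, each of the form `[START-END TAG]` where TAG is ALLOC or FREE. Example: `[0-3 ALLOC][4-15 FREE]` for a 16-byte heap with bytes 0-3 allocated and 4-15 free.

Op 1: a = malloc(3) -> a = 0; heap: [0-2 ALLOC][3-39 FREE]
Op 2: a = realloc(a, 11) -> a = 0; heap: [0-10 ALLOC][11-39 FREE]
Op 3: a = realloc(a, 17) -> a = 0; heap: [0-16 ALLOC][17-39 FREE]
Op 4: b = malloc(5) -> b = 17; heap: [0-16 ALLOC][17-21 ALLOC][22-39 FREE]
Op 5: a = realloc(a, 2) -> a = 0; heap: [0-1 ALLOC][2-16 FREE][17-21 ALLOC][22-39 FREE]

Answer: [0-1 ALLOC][2-16 FREE][17-21 ALLOC][22-39 FREE]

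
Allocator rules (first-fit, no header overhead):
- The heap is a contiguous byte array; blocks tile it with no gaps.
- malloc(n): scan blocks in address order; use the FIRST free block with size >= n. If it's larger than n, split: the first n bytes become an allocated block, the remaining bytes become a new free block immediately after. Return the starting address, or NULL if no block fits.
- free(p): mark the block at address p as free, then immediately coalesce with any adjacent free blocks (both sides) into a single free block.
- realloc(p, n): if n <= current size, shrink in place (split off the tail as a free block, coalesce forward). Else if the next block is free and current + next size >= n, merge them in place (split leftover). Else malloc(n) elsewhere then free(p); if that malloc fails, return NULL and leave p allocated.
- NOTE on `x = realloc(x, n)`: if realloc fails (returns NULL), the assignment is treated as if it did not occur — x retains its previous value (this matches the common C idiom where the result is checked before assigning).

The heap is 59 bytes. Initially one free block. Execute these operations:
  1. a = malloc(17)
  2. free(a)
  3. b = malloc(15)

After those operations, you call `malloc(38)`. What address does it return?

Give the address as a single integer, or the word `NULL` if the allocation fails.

Answer: 15

Derivation:
Op 1: a = malloc(17) -> a = 0; heap: [0-16 ALLOC][17-58 FREE]
Op 2: free(a) -> (freed a); heap: [0-58 FREE]
Op 3: b = malloc(15) -> b = 0; heap: [0-14 ALLOC][15-58 FREE]
malloc(38): first-fit scan over [0-14 ALLOC][15-58 FREE] -> 15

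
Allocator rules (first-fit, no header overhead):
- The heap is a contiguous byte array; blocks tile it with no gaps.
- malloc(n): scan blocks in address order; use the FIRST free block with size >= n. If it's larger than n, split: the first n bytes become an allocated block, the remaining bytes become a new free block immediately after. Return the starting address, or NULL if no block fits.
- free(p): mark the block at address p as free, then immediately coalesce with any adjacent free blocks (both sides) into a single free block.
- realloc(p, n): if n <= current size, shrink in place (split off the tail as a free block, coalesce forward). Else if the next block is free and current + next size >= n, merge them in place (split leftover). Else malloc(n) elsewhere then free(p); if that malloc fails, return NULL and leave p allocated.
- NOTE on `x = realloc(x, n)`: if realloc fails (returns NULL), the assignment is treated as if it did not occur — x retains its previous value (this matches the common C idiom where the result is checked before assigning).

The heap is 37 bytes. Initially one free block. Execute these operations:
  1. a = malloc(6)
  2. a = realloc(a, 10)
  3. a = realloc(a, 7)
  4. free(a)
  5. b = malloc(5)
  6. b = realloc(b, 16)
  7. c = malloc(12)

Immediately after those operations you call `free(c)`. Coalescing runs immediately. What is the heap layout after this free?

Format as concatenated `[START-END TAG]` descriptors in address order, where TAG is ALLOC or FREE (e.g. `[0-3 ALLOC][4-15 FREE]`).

Op 1: a = malloc(6) -> a = 0; heap: [0-5 ALLOC][6-36 FREE]
Op 2: a = realloc(a, 10) -> a = 0; heap: [0-9 ALLOC][10-36 FREE]
Op 3: a = realloc(a, 7) -> a = 0; heap: [0-6 ALLOC][7-36 FREE]
Op 4: free(a) -> (freed a); heap: [0-36 FREE]
Op 5: b = malloc(5) -> b = 0; heap: [0-4 ALLOC][5-36 FREE]
Op 6: b = realloc(b, 16) -> b = 0; heap: [0-15 ALLOC][16-36 FREE]
Op 7: c = malloc(12) -> c = 16; heap: [0-15 ALLOC][16-27 ALLOC][28-36 FREE]
free(c): c = 16 -> block [16-27 ALLOC]; mark free, coalesce with adjacent free neighbors -> [0-15 ALLOC][16-36 FREE]

Answer: [0-15 ALLOC][16-36 FREE]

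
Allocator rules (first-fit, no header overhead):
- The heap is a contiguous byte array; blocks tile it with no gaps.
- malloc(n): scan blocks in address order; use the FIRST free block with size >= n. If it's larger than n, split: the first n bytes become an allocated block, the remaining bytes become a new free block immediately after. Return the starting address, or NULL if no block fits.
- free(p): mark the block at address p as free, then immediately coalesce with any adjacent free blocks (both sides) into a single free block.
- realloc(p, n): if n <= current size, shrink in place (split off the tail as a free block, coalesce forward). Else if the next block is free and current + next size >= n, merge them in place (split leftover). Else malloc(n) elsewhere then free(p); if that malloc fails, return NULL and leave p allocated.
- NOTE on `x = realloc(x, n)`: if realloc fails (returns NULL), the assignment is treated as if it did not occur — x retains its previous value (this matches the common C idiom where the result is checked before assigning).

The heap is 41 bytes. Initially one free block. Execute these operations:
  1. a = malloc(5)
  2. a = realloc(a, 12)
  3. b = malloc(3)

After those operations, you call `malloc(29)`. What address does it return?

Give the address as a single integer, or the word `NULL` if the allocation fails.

Op 1: a = malloc(5) -> a = 0; heap: [0-4 ALLOC][5-40 FREE]
Op 2: a = realloc(a, 12) -> a = 0; heap: [0-11 ALLOC][12-40 FREE]
Op 3: b = malloc(3) -> b = 12; heap: [0-11 ALLOC][12-14 ALLOC][15-40 FREE]
malloc(29): first-fit scan over [0-11 ALLOC][12-14 ALLOC][15-40 FREE] -> NULL

Answer: NULL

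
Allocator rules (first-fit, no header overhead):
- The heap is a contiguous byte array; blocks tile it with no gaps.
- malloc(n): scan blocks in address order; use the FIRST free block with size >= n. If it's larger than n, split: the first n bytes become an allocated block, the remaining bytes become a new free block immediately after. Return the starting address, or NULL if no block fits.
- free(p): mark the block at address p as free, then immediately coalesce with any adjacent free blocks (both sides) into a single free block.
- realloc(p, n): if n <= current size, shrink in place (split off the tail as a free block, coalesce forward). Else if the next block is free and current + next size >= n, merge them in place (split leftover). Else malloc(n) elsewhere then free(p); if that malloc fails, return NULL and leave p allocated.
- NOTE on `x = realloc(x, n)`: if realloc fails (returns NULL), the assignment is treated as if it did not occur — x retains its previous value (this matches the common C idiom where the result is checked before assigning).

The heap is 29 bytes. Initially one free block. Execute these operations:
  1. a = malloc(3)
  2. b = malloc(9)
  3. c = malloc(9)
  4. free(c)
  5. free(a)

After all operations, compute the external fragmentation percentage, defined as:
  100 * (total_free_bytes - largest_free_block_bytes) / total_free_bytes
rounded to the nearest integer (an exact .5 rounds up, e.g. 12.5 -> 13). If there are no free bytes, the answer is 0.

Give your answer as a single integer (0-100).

Op 1: a = malloc(3) -> a = 0; heap: [0-2 ALLOC][3-28 FREE]
Op 2: b = malloc(9) -> b = 3; heap: [0-2 ALLOC][3-11 ALLOC][12-28 FREE]
Op 3: c = malloc(9) -> c = 12; heap: [0-2 ALLOC][3-11 ALLOC][12-20 ALLOC][21-28 FREE]
Op 4: free(c) -> (freed c); heap: [0-2 ALLOC][3-11 ALLOC][12-28 FREE]
Op 5: free(a) -> (freed a); heap: [0-2 FREE][3-11 ALLOC][12-28 FREE]
Free blocks: [3 17] total_free=20 largest=17 -> 100*(20-17)/20 = 300/20 = 15

Answer: 15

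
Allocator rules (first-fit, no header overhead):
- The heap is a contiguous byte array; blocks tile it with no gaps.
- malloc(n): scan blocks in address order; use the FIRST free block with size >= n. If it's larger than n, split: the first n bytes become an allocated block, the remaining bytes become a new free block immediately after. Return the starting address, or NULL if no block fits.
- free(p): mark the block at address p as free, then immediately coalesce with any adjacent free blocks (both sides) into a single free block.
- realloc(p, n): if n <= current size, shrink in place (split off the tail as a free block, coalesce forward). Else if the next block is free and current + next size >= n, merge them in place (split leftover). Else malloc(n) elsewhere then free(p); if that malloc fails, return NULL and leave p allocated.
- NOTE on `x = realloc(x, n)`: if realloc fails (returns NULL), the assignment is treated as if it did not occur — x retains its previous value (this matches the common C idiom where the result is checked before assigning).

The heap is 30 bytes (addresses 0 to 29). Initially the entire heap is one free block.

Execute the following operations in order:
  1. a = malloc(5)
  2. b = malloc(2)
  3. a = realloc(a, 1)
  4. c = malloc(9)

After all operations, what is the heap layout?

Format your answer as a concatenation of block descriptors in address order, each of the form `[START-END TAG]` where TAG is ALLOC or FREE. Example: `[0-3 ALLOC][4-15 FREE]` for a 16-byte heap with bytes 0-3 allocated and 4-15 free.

Answer: [0-0 ALLOC][1-4 FREE][5-6 ALLOC][7-15 ALLOC][16-29 FREE]

Derivation:
Op 1: a = malloc(5) -> a = 0; heap: [0-4 ALLOC][5-29 FREE]
Op 2: b = malloc(2) -> b = 5; heap: [0-4 ALLOC][5-6 ALLOC][7-29 FREE]
Op 3: a = realloc(a, 1) -> a = 0; heap: [0-0 ALLOC][1-4 FREE][5-6 ALLOC][7-29 FREE]
Op 4: c = malloc(9) -> c = 7; heap: [0-0 ALLOC][1-4 FREE][5-6 ALLOC][7-15 ALLOC][16-29 FREE]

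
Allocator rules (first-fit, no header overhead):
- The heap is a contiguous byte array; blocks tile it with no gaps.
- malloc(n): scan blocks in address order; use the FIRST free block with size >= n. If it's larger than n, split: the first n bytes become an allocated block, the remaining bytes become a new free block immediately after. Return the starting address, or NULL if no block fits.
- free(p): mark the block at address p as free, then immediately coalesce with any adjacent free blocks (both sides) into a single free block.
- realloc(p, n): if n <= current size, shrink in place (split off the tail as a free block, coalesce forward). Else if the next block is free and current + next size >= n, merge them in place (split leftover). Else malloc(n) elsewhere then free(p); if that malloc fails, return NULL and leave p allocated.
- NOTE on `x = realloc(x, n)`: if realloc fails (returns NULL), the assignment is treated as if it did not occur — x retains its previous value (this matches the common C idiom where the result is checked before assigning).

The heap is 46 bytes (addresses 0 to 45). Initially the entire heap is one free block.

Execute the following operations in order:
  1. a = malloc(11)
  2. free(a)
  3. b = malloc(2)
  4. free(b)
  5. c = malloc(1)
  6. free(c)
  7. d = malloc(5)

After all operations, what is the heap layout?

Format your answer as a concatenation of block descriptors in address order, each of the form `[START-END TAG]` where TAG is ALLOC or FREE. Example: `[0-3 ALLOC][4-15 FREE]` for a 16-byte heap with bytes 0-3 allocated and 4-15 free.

Answer: [0-4 ALLOC][5-45 FREE]

Derivation:
Op 1: a = malloc(11) -> a = 0; heap: [0-10 ALLOC][11-45 FREE]
Op 2: free(a) -> (freed a); heap: [0-45 FREE]
Op 3: b = malloc(2) -> b = 0; heap: [0-1 ALLOC][2-45 FREE]
Op 4: free(b) -> (freed b); heap: [0-45 FREE]
Op 5: c = malloc(1) -> c = 0; heap: [0-0 ALLOC][1-45 FREE]
Op 6: free(c) -> (freed c); heap: [0-45 FREE]
Op 7: d = malloc(5) -> d = 0; heap: [0-4 ALLOC][5-45 FREE]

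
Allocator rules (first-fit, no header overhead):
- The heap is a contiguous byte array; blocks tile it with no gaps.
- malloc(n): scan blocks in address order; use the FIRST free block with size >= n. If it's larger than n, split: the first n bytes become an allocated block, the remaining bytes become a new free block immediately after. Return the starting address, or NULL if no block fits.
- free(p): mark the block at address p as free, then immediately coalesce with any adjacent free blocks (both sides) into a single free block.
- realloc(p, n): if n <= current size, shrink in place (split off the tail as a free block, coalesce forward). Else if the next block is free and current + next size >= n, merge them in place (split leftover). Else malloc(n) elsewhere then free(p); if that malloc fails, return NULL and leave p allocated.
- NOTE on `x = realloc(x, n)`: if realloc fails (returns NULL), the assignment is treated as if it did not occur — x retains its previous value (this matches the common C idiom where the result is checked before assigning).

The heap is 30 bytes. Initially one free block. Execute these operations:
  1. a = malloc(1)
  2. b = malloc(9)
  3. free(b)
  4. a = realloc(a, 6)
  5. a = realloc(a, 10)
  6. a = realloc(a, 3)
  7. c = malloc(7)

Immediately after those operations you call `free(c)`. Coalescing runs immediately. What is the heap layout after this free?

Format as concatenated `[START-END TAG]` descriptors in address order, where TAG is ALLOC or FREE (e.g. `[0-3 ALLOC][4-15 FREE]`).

Answer: [0-2 ALLOC][3-29 FREE]

Derivation:
Op 1: a = malloc(1) -> a = 0; heap: [0-0 ALLOC][1-29 FREE]
Op 2: b = malloc(9) -> b = 1; heap: [0-0 ALLOC][1-9 ALLOC][10-29 FREE]
Op 3: free(b) -> (freed b); heap: [0-0 ALLOC][1-29 FREE]
Op 4: a = realloc(a, 6) -> a = 0; heap: [0-5 ALLOC][6-29 FREE]
Op 5: a = realloc(a, 10) -> a = 0; heap: [0-9 ALLOC][10-29 FREE]
Op 6: a = realloc(a, 3) -> a = 0; heap: [0-2 ALLOC][3-29 FREE]
Op 7: c = malloc(7) -> c = 3; heap: [0-2 ALLOC][3-9 ALLOC][10-29 FREE]
free(c): c = 3 -> block [3-9 ALLOC]; mark free, coalesce with adjacent free neighbors -> [0-2 ALLOC][3-29 FREE]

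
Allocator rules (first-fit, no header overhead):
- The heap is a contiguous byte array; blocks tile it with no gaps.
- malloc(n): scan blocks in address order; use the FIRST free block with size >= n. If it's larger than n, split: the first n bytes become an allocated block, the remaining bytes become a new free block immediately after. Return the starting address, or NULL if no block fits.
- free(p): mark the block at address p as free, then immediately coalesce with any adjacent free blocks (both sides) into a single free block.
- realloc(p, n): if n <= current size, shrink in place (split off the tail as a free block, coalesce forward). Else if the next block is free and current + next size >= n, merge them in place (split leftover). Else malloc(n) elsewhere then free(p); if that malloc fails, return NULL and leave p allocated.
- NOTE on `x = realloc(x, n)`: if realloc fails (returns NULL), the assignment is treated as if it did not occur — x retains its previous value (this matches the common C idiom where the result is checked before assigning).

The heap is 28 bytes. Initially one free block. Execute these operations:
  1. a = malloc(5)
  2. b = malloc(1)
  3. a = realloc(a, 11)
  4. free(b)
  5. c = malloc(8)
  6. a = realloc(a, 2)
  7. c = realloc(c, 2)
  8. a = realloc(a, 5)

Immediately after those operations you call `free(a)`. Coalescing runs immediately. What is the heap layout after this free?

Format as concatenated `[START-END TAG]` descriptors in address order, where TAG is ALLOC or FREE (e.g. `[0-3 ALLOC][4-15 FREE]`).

Op 1: a = malloc(5) -> a = 0; heap: [0-4 ALLOC][5-27 FREE]
Op 2: b = malloc(1) -> b = 5; heap: [0-4 ALLOC][5-5 ALLOC][6-27 FREE]
Op 3: a = realloc(a, 11) -> a = 6; heap: [0-4 FREE][5-5 ALLOC][6-16 ALLOC][17-27 FREE]
Op 4: free(b) -> (freed b); heap: [0-5 FREE][6-16 ALLOC][17-27 FREE]
Op 5: c = malloc(8) -> c = 17; heap: [0-5 FREE][6-16 ALLOC][17-24 ALLOC][25-27 FREE]
Op 6: a = realloc(a, 2) -> a = 6; heap: [0-5 FREE][6-7 ALLOC][8-16 FREE][17-24 ALLOC][25-27 FREE]
Op 7: c = realloc(c, 2) -> c = 17; heap: [0-5 FREE][6-7 ALLOC][8-16 FREE][17-18 ALLOC][19-27 FREE]
Op 8: a = realloc(a, 5) -> a = 6; heap: [0-5 FREE][6-10 ALLOC][11-16 FREE][17-18 ALLOC][19-27 FREE]
free(a): a = 6 -> block [6-10 ALLOC]; mark free, coalesce with adjacent free neighbors -> [0-16 FREE][17-18 ALLOC][19-27 FREE]

Answer: [0-16 FREE][17-18 ALLOC][19-27 FREE]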